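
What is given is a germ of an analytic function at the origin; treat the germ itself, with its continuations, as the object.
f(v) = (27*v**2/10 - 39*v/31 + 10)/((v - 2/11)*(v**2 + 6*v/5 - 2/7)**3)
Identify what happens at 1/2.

The point is a regular point.

Denominator factors: v - 2/11 = 7/22 at v = 1/2; v**2 + 6*v/5 - 2/7 = 79/140 at v = 1/2 — none vanishes.
So the germ continues analytically to 1/2.


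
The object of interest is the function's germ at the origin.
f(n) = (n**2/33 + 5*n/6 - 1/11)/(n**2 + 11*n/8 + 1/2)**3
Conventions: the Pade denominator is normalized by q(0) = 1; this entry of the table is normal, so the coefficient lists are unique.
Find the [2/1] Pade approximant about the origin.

The Pade approximant has numerator coefficients [-8/11, 39193/4128, -5111873/181632]; denominator coefficients [1, 48015/11008].

Taylor coefficients needed (expand at 0): a_0 = -8/11, a_1 = 38/3, a_2 = -2752/33, a_3 = 1455/4.
Write the denominator as Q(n) = 1 + q1*n. Requiring Q*f - P = O(n^4) with deg P <= 2 kills the coefficients of n^3..n^3 in Q*f:
  n^3: a_3 + q1*a_2 = 0, i.e. 1455/4 + (-2752/33)*q1 = 0.
Solving this linear system: q1 = 48015/11008.
The numerator is Q*f truncated at degree 2: P0 = a_0 = -8/11; P1 = a_1 + q1*a_0 = 39193/4128; P2 = a_2 + q1*a_1 = -5111873/181632.


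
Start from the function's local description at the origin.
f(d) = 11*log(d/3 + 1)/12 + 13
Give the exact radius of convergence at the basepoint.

The radius of convergence is 3.

Branch term (11/12)*log(1 - d/(-3)): its argument vanishes at d = -3, a logarithmic branch point, modulus 3.
The radius of convergence is the smallest modulus among the singular points: 3.


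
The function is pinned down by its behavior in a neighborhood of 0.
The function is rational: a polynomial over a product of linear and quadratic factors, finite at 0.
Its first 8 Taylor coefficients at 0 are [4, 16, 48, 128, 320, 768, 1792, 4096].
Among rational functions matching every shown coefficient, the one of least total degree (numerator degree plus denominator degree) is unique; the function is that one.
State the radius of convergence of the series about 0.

No rational of total degree below 2 reproduces all 8 coefficients; solving the [0/2] Pade equations on them gives f(α) = (α - 1/2)**(-2), whose expansion matches every shown term.
Denominator factor (α - 1/2)^2: pole of order 2 at 1/2, modulus 1/2.
The radius of convergence is the smallest modulus among the singular points: 1/2.

The radius of convergence is 1/2.


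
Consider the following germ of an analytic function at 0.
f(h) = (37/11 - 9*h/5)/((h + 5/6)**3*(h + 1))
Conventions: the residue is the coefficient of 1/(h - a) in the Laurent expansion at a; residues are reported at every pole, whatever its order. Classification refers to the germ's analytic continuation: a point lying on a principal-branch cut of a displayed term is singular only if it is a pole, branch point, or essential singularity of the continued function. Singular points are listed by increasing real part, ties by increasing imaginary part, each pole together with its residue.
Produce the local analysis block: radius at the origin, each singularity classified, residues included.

Radius of convergence at 0: 5/6.
At -1: a pole of order 1; residue -61344/55.
At -5/6: a pole of order 3; residue 61344/55.

Denominator factor (h + 5/6)^3: pole of order 3 at -5/6, modulus 5/6.
Denominator factor (h + 1): pole of order 1 at -1, modulus 1.
The radius of convergence is the smallest modulus among the singular points: 5/6.
At the order-1 pole -1 set g(h) = (h - (-1))*f(h) = (37/11 - 9*h/5)/(h + 5/6)**3.
Simple pole: residue = g(a) at a = -1, which is -61344/55.
At the order-3 pole -5/6 set g(h) = (h - (-5/6))^3*f(h) = (37/11 - 9*h/5)/(h + 1).
Order-3 pole: residue = g''(a)/2; g''(-5/6) = 122688/55, so the residue is 61344/55.
List the singular points by increasing real part (a conjugate pair: the negative imaginary part first).


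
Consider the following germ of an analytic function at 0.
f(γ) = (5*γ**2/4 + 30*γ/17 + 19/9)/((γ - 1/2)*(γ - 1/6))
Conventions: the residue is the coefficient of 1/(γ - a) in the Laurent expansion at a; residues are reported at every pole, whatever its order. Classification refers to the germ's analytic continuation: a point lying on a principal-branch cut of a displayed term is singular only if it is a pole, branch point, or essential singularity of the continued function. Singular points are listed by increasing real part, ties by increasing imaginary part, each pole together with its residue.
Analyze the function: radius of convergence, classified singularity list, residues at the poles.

Denominator factor (γ - 1/6): pole of order 1 at 1/6, modulus 1/6.
Denominator factor (γ - 1/2): pole of order 1 at 1/2, modulus 1/2.
The radius of convergence is the smallest modulus among the singular points: 1/6.
At the order-1 pole 1/6 set g(γ) = (γ - (1/6))*f(γ) = (5*γ**2/4 + 30*γ/17 + 19/9)/(γ - 1/2).
Simple pole: residue = g(a) at a = 1/6, which is -1991/272.
At the order-1 pole 1/2 set g(γ) = (γ - (1/2))*f(γ) = (5*γ**2/4 + 30*γ/17 + 19/9)/(γ - 1/6).
Simple pole: residue = g(a) at a = 1/2, which is 8093/816.
List the singular points by increasing real part (a conjugate pair: the negative imaginary part first).

Radius of convergence at 0: 1/6.
At 1/6: a pole of order 1; residue -1991/272.
At 1/2: a pole of order 1; residue 8093/816.


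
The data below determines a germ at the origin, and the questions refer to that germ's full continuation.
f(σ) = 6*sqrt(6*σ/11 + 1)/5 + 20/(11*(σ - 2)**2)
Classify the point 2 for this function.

The denominator factor σ - 2 vanishes at 2 and appears to the power 2; the numerator there equals 20/11, nonzero, and no other factor vanishes.
The branch terms are analytic at this point.
Hence a pole whose order is the multiplicity, 2.

The point is a pole of order 2.


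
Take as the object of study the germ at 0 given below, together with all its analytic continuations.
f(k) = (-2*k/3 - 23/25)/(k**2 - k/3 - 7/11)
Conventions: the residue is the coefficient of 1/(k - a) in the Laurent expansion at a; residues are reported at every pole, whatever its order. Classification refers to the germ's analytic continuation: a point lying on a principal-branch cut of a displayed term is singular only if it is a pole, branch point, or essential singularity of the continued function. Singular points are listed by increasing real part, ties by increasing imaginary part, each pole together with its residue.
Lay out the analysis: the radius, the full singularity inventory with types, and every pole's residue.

Denominator factor (k**2 - k/3 - 7/11): discriminant 263/99, real irrational roots 1/6 + (1/66)*sqrt(2893) and 1/6 - (1/66)*sqrt(2893); poles of order 1, moduli 1/6 + (1/66)*sqrt(2893) and -1/6 + (1/66)*sqrt(2893).
The radius of convergence is the smallest modulus among the singular points: -1/6 + (1/66)*sqrt(2893).
The factor k**2 - k/3 - 7/11 splits as (k - a)(k - a') with a = 1/6 - (1/66)*sqrt(2893), a' = 1/6 + (1/66)*sqrt(2893). At the order-1 pole a set g(k) = (k - a)*f(k) = [-2*k/3 - 23/25] / (k - a').
Simple pole: residue = g(a) at a = 1/6 - (1/66)*sqrt(2893), which is -1/3 + (232/19725)*sqrt(2893).
The factor k**2 - k/3 - 7/11 splits as (k - a)(k - a') with a = 1/6 + (1/66)*sqrt(2893), a' = 1/6 - (1/66)*sqrt(2893). At the order-1 pole a set g(k) = (k - a)*f(k) = [-2*k/3 - 23/25] / (k - a').
Simple pole: residue = g(a) at a = 1/6 + (1/66)*sqrt(2893), which is -1/3 - (232/19725)*sqrt(2893).
List the singular points by increasing real part (a conjugate pair: the negative imaginary part first).

Radius of convergence at 0: -1/6 + (1/66)*sqrt(2893).
At 1/6 - (1/66)*sqrt(2893): a pole of order 1; residue -1/3 + (232/19725)*sqrt(2893).
At 1/6 + (1/66)*sqrt(2893): a pole of order 1; residue -1/3 - (232/19725)*sqrt(2893).


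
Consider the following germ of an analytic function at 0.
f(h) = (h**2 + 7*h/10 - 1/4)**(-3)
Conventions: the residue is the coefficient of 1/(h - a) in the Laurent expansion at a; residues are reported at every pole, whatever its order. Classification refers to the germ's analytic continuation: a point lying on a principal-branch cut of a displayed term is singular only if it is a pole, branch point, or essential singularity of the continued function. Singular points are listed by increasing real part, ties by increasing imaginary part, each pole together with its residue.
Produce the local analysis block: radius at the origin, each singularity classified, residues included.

Denominator factor (h**2 + 7*h/10 - 1/4)^3: discriminant 149/100, real irrational roots -7/20 + (1/20)*sqrt(149) and -7/20 - (1/20)*sqrt(149); poles of order 3, moduli -7/20 + (1/20)*sqrt(149) and 7/20 + (1/20)*sqrt(149).
The radius of convergence is the smallest modulus among the singular points: -7/20 + (1/20)*sqrt(149).
The factor h**2 + 7*h/10 - 1/4 splits as (h - a)(h - a') with a = -7/20 - (1/20)*sqrt(149), a' = -7/20 + (1/20)*sqrt(149). At the order-3 pole a set g(h) = (h - a)^3*f(h) = [1] / (h - a')^3.
Order-3 pole: residue = g''(a)/2; g''(-7/20 - (1/20)*sqrt(149)) = -(1200000/3307949)*sqrt(149), so the residue is -(600000/3307949)*sqrt(149).
The factor h**2 + 7*h/10 - 1/4 splits as (h - a)(h - a') with a = -7/20 + (1/20)*sqrt(149), a' = -7/20 - (1/20)*sqrt(149). At the order-3 pole a set g(h) = (h - a)^3*f(h) = [1] / (h - a')^3.
Order-3 pole: residue = g''(a)/2; g''(-7/20 + (1/20)*sqrt(149)) = (1200000/3307949)*sqrt(149), so the residue is (600000/3307949)*sqrt(149).
List the singular points by increasing real part (a conjugate pair: the negative imaginary part first).

Radius of convergence at 0: -7/20 + (1/20)*sqrt(149).
At -7/20 - (1/20)*sqrt(149): a pole of order 3; residue -(600000/3307949)*sqrt(149).
At -7/20 + (1/20)*sqrt(149): a pole of order 3; residue (600000/3307949)*sqrt(149).


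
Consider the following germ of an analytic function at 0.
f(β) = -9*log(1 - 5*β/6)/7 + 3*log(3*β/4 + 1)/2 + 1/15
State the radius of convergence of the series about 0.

The radius of convergence is 6/5.

Branch term (3/2)*log(1 - β/(-4/3)): its argument vanishes at β = -4/3, a logarithmic branch point, modulus 4/3.
Branch term (-9/7)*log(1 - β/(6/5)): its argument vanishes at β = 6/5, a logarithmic branch point, modulus 6/5.
The radius of convergence is the smallest modulus among the singular points: 6/5.


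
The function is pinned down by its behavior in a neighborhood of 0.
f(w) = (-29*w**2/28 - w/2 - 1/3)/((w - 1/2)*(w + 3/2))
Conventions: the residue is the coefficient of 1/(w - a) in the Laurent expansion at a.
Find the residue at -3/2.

The residue is 643/672.

At the order-1 pole -3/2 set g(w) = (w - (-3/2))*f(w) = (-29*w**2/28 - w/2 - 1/3)/(w - 1/2).
Simple pole: residue = g(a) at a = -3/2, which is 643/672.


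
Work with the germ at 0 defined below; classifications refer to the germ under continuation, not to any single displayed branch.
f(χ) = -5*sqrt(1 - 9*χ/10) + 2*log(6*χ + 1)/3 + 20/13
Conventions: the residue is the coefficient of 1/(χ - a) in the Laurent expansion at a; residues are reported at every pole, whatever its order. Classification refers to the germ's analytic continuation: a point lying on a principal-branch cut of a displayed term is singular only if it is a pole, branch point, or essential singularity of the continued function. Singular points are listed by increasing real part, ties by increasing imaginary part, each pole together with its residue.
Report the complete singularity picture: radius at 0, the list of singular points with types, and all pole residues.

Radius of convergence at 0: 1/6.
At -1/6: a logarithmic branch point.
At 10/9: an algebraic (square-root) branch point.

Branch term (-5)*sqrt(1 - χ/(10/9)): its argument vanishes at χ = 10/9, a square-root branch point, modulus 10/9.
Branch term (2/3)*log(1 - χ/(-1/6)): its argument vanishes at χ = -1/6, a logarithmic branch point, modulus 1/6.
The radius of convergence is the smallest modulus among the singular points: 1/6.
List the singular points by increasing real part (a conjugate pair: the negative imaginary part first).


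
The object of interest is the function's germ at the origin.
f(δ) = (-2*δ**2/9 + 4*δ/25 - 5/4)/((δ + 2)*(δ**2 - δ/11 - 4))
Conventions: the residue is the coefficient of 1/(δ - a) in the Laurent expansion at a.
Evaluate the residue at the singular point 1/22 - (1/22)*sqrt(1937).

The factor δ**2 - δ/11 - 4 splits as (δ - a)(δ - a') with a = 1/22 - (1/22)*sqrt(1937), a' = 1/22 + (1/22)*sqrt(1937). At the order-1 pole a set g(δ) = (δ - a)*f(δ) = [(-2*δ**2/9 + 4*δ/25 - 5/4)/(δ + 2)] / (δ - a').
Simple pole: residue = g(a) at a = 1/22 - (1/22)*sqrt(1937), which is 7981/1200 + (1071899/6973200)*sqrt(1937).

The residue is 7981/1200 + (1071899/6973200)*sqrt(1937).


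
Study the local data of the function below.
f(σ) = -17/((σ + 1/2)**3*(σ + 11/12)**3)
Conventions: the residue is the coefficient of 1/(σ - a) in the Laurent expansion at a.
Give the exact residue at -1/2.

The residue is -25380864/3125.

At the order-3 pole -1/2 set g(σ) = (σ - (-1/2))^3*f(σ) = -17/(σ + 11/12)**3.
Order-3 pole: residue = g''(a)/2; g''(-1/2) = -50761728/3125, so the residue is -25380864/3125.


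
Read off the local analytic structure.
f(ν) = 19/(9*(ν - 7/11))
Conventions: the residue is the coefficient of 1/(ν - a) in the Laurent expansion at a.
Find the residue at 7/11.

At the order-1 pole 7/11 set g(ν) = (ν - (7/11))*f(ν) = 19/9.
Simple pole: residue = g(a) at a = 7/11, which is 19/9.

The residue is 19/9.


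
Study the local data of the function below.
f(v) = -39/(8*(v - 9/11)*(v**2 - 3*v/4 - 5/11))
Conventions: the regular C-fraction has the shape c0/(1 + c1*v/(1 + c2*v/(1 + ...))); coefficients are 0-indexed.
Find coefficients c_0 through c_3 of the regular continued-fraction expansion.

Taylor coefficients (expand at 0): a_0 = -1573/120, a_1 = 121121/21600, a_2 = -224229577/3888000, a_3 = 58480385249/699840000.
c0 = a_0 = -1573/120. Peel one level at a time: if S = 1 + c*v/S' with S'(0) = 1, then c is the v-coefficient of S and S' = c*v/(S - 1).
S_1 = c0/f = 1 + (77/180)*v + (-253/60)*v^2 + ...; c1 = 77/180.
S_2 = c1*v/(S_1 - 1) = 1 + (69/7)*v + (4453/49)*v^2 + ...; c2 = 69/7.
S_3 = c2*v/(S_2 - 1) = 1 + (-4453/483)*v + ...; c3 = -4453/483.

The regular C-fraction coefficients are [-1573/120, 77/180, 69/7, -4453/483].


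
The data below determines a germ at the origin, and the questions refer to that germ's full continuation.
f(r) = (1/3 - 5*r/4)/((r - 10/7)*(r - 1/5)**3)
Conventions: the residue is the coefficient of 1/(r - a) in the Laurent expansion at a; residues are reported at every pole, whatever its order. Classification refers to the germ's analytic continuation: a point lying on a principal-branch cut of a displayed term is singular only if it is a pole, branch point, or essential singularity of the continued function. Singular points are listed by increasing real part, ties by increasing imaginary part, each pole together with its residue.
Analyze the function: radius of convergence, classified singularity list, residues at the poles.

Radius of convergence at 0: 1/5.
At 1/5: a pole of order 3; residue 373625/477042.
At 10/7: a pole of order 1; residue -373625/477042.

Denominator factor (r - 10/7): pole of order 1 at 10/7, modulus 10/7.
Denominator factor (r - 1/5)^3: pole of order 3 at 1/5, modulus 1/5.
The radius of convergence is the smallest modulus among the singular points: 1/5.
At the order-3 pole 1/5 set g(r) = (r - (1/5))^3*f(r) = (1/3 - 5*r/4)/(r - 10/7).
Order-3 pole: residue = g''(a)/2; g''(1/5) = 373625/238521, so the residue is 373625/477042.
At the order-1 pole 10/7 set g(r) = (r - (10/7))*f(r) = (1/3 - 5*r/4)/(r - 1/5)**3.
Simple pole: residue = g(a) at a = 10/7, which is -373625/477042.
List the singular points by increasing real part (a conjugate pair: the negative imaginary part first).


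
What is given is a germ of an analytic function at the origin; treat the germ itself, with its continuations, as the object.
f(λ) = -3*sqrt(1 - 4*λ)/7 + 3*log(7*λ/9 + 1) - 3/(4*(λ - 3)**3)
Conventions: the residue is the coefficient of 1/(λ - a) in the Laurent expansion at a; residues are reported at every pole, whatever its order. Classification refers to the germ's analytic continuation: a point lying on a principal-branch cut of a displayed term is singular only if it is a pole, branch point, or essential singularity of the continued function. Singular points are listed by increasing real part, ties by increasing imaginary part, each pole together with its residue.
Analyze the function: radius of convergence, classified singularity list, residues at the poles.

Denominator factor (λ - 3)^3: pole of order 3 at 3, modulus 3.
Branch term (-3/7)*sqrt(1 - λ/(1/4)): its argument vanishes at λ = 1/4, a square-root branch point, modulus 1/4.
Branch term (3)*log(1 - λ/(-9/7)): its argument vanishes at λ = -9/7, a logarithmic branch point, modulus 9/7.
The radius of convergence is the smallest modulus among the singular points: 1/4.
The branch terms are analytic at 3 and contribute nothing to the residue; only the rational part matters.
At the order-3 pole 3 set g(λ) = (λ - (3))^3*(rational part) = -3/4.
Order-3 pole: residue = g''(a)/2; g''(3) = 0, so the residue is 0.
List the singular points by increasing real part (a conjugate pair: the negative imaginary part first).

Radius of convergence at 0: 1/4.
At -9/7: a logarithmic branch point.
At 1/4: an algebraic (square-root) branch point.
At 3: a pole of order 3; residue 0.


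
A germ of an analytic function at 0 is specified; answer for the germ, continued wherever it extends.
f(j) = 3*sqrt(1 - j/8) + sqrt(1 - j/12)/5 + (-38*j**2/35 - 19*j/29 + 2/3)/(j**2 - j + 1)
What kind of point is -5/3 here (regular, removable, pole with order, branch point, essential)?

The point is a regular point.

Denominator factors: j**2 - j + 1 = 49/9 at j = -5/3 — none vanishes.
Branch term sqrt(1 - j/(12)): argument at -5/3 is 41/36, nonzero, so -5/3 is not its branch point (a point on a principal cut is still regular for the continued germ).
Branch term sqrt(1 - j/(8)): argument at -5/3 is 29/24, nonzero, so -5/3 is not its branch point (a point on a principal cut is still regular for the continued germ).
So the germ continues analytically to -5/3.


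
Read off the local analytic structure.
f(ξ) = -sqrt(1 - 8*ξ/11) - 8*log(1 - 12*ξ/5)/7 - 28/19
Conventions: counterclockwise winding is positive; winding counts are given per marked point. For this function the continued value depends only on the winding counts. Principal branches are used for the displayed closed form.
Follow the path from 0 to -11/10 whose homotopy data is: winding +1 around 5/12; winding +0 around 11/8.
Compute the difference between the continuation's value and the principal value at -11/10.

The rational part is single-valued and drops out of the difference; each branch term changes only by its own monodromy.
(-8/7)*log(1 - ξ/(5/12)): each positive loop around 5/12 adds 2*pi*i to the log, so winding +1 contributes (-8/7)*(1)*2*pi*i = -(16/7)*pi*i.
(-1)*sqrt(1 - ξ/(11/8)): winding +0 is even, the square root returns to the same sheet, contribution 0.
Summing the contributions at ξ = -11/10 gives -(16/7)*pi*i.

Continued minus principal equals -(16/7)*pi*i.


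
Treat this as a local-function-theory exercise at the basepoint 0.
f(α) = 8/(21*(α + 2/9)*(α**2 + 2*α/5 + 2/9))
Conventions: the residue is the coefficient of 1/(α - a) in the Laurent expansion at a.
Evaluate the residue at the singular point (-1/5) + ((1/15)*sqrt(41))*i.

The residue is (-270/259) - ((90/10619)*sqrt(41))*i.

The factor α**2 + 2*α/5 + 2/9 splits as (α - a)(α - a') with a = (-1/5) + ((1/15)*sqrt(41))*i, a' = (-1/5) - ((1/15)*sqrt(41))*i. At the order-1 pole a set g(α) = (α - a)*f(α) = [8/(21*(α + 2/9))] / (α - a').
Simple pole: residue = g(a) at a = (-1/5) + ((1/15)*sqrt(41))*i, which is (-270/259) - ((90/10619)*sqrt(41))*i.


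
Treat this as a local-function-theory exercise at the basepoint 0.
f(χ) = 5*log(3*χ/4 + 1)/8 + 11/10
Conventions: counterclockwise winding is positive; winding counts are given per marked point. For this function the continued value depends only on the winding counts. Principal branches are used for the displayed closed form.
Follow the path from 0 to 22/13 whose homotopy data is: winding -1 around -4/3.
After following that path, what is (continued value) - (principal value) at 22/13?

Continued minus principal equals -(5/4)*pi*i.

The rational part is single-valued and drops out of the difference; each branch term changes only by its own monodromy.
(5/8)*log(1 - χ/(-4/3)): each positive loop around -4/3 adds 2*pi*i to the log, so winding -1 contributes (5/8)*(-1)*2*pi*i = -(5/4)*pi*i.
Summing the contributions at χ = 22/13 gives -(5/4)*pi*i.


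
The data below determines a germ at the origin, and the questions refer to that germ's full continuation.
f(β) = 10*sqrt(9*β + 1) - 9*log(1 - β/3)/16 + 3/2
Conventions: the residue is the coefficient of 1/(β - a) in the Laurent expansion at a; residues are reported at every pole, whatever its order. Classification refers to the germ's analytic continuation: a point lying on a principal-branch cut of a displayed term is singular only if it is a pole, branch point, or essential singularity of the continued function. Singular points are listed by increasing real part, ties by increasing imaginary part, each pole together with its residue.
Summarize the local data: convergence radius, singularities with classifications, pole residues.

Radius of convergence at 0: 1/9.
At -1/9: an algebraic (square-root) branch point.
At 3: a logarithmic branch point.

Branch term (10)*sqrt(1 - β/(-1/9)): its argument vanishes at β = -1/9, a square-root branch point, modulus 1/9.
Branch term (-9/16)*log(1 - β/(3)): its argument vanishes at β = 3, a logarithmic branch point, modulus 3.
The radius of convergence is the smallest modulus among the singular points: 1/9.
List the singular points by increasing real part (a conjugate pair: the negative imaginary part first).


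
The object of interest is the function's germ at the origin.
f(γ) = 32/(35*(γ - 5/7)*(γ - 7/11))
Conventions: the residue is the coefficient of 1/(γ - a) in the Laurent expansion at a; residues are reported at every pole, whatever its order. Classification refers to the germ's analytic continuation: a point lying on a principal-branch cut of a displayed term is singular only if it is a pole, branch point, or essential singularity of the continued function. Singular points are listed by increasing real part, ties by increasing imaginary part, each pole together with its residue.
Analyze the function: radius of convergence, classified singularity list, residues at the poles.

Radius of convergence at 0: 7/11.
At 7/11: a pole of order 1; residue -176/15.
At 5/7: a pole of order 1; residue 176/15.

Denominator factor (γ - 7/11): pole of order 1 at 7/11, modulus 7/11.
Denominator factor (γ - 5/7): pole of order 1 at 5/7, modulus 5/7.
The radius of convergence is the smallest modulus among the singular points: 7/11.
At the order-1 pole 7/11 set g(γ) = (γ - (7/11))*f(γ) = 32/(35*(γ - 5/7)).
Simple pole: residue = g(a) at a = 7/11, which is -176/15.
At the order-1 pole 5/7 set g(γ) = (γ - (5/7))*f(γ) = 32/(35*(γ - 7/11)).
Simple pole: residue = g(a) at a = 5/7, which is 176/15.
List the singular points by increasing real part (a conjugate pair: the negative imaginary part first).


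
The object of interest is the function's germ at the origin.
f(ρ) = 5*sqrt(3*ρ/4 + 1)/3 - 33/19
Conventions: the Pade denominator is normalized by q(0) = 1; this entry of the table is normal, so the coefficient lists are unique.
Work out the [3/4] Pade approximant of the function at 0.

The Pade approximant has numerator coefficients [-4/57, 23679/43016, 181035/344128, 558387/5506048]; denominator coefficients [1, 4809/4528, 21195/72448, 7587/579584, -7695/18546688].

Taylor coefficients needed (expand at 0): a_0 = -4/57, a_1 = 5/8, a_2 = -15/128, a_3 = 45/1024, a_4 = -675/32768, a_5 = 2835/262144, a_6 = -25515/4194304, a_7 = 120285/33554432.
Write the denominator as Q(ρ) = 1 + q1*ρ + q2*ρ^2 + q3*ρ^3 + q4*ρ^4. Requiring Q*f - P = O(ρ^8) with deg P <= 3 kills the coefficients of ρ^4..ρ^7 in Q*f:
  ρ^4: a_4 + q1*a_3 + q2*a_2 + q3*a_1 + q4*a_0 = 0, i.e. -675/32768 + (45/1024)*q1 + (-15/128)*q2 + (5/8)*q3 + (-4/57)*q4 = 0.
  ρ^5: a_5 + q1*a_4 + q2*a_3 + q3*a_2 + q4*a_1 = 0, i.e. 2835/262144 + (-675/32768)*q1 + (45/1024)*q2 + (-15/128)*q3 + (5/8)*q4 = 0.
  ρ^6: a_6 + q1*a_5 + q2*a_4 + q3*a_3 + q4*a_2 = 0, i.e. -25515/4194304 + (2835/262144)*q1 + (-675/32768)*q2 + (45/1024)*q3 + (-15/128)*q4 = 0.
  ρ^7: a_7 + q1*a_6 + q2*a_5 + q3*a_4 + q4*a_3 = 0, i.e. 120285/33554432 + (-25515/4194304)*q1 + (2835/262144)*q2 + (-675/32768)*q3 + (45/1024)*q4 = 0.
Solving this linear system: q1 = 4809/4528, q2 = 21195/72448, q3 = 7587/579584, q4 = -7695/18546688.
The numerator is Q*f truncated at degree 3: P0 = a_0 = -4/57; P1 = a_1 + q1*a_0 = 23679/43016; P2 = a_2 + q1*a_1 + q2*a_0 = 181035/344128; P3 = a_3 + q1*a_2 + q2*a_1 + q3*a_0 = 558387/5506048.


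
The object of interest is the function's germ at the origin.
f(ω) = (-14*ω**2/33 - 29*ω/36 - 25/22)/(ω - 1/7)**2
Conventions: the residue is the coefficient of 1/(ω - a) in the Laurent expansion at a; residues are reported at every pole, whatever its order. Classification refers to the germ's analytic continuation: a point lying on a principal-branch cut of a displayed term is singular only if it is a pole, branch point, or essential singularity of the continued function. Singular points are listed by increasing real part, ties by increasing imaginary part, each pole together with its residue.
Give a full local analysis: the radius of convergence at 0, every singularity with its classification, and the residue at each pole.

Radius of convergence at 0: 1/7.
At 1/7: a pole of order 2; residue -367/396.

Denominator factor (ω - 1/7)^2: pole of order 2 at 1/7, modulus 1/7.
The radius of convergence is the smallest modulus among the singular points: 1/7.
At the order-2 pole 1/7 set g(ω) = (ω - (1/7))^2*f(ω) = -14*ω**2/33 - 29*ω/36 - 25/22.
Order-2 pole: residue = g'(a); g'(1/7) = -367/396, so the residue is -367/396.


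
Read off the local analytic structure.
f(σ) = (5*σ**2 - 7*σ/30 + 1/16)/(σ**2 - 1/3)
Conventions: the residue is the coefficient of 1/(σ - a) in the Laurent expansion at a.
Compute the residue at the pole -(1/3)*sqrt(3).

The factor σ**2 - 1/3 splits as (σ - a)(σ - a') with a = -(1/3)*sqrt(3), a' = (1/3)*sqrt(3). At the order-1 pole a set g(σ) = (σ - a)*f(σ) = [5*σ**2 - 7*σ/30 + 1/16] / (σ - a').
Simple pole: residue = g(a) at a = -(1/3)*sqrt(3), which is -7/60 - (83/96)*sqrt(3).

The residue is -7/60 - (83/96)*sqrt(3).


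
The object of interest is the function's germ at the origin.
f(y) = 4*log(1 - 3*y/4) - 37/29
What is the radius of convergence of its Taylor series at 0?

The radius of convergence is 4/3.

Branch term (4)*log(1 - y/(4/3)): its argument vanishes at y = 4/3, a logarithmic branch point, modulus 4/3.
The radius of convergence is the smallest modulus among the singular points: 4/3.


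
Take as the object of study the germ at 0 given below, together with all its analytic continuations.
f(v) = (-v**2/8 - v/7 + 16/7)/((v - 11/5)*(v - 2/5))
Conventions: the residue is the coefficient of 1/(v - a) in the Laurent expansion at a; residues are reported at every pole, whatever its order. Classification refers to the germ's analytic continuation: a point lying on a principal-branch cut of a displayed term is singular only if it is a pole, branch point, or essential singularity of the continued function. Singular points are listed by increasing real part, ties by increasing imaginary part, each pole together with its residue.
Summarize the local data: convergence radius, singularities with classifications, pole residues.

Radius of convergence at 0: 2/5.
At 2/5: a pole of order 1; residue -773/630.
At 11/5: a pole of order 1; residue 1913/2520.

Denominator factor (v - 11/5): pole of order 1 at 11/5, modulus 11/5.
Denominator factor (v - 2/5): pole of order 1 at 2/5, modulus 2/5.
The radius of convergence is the smallest modulus among the singular points: 2/5.
At the order-1 pole 2/5 set g(v) = (v - (2/5))*f(v) = (-v**2/8 - v/7 + 16/7)/(v - 11/5).
Simple pole: residue = g(a) at a = 2/5, which is -773/630.
At the order-1 pole 11/5 set g(v) = (v - (11/5))*f(v) = (-v**2/8 - v/7 + 16/7)/(v - 2/5).
Simple pole: residue = g(a) at a = 11/5, which is 1913/2520.
List the singular points by increasing real part (a conjugate pair: the negative imaginary part first).


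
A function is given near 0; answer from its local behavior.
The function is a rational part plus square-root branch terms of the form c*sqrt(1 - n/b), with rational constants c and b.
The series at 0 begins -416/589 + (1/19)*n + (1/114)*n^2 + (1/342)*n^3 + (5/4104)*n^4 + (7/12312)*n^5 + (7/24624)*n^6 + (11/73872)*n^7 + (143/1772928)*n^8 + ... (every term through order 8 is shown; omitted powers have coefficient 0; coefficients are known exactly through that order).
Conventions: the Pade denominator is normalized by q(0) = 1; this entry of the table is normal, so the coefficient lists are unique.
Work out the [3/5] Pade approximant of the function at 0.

Taylor coefficients needed (read off): a_0 = -416/589, a_1 = 1/19, a_2 = 1/114, a_3 = 1/342, a_4 = 5/4104, a_5 = 7/12312, a_6 = 7/24624, a_7 = 11/73872, a_8 = 143/1772928.
Write the denominator as Q(n) = 1 + q1*n + q2*n^2 + q3*n^3 + q4*n^4 + q5*n^5. Requiring Q*f - P = O(n^9) with deg P <= 3 kills the coefficients of n^4..n^8 in Q*f:
  n^4: a_4 + q1*a_3 + q2*a_2 + q3*a_1 + q4*a_0 = 0, i.e. 5/4104 + (1/342)*q1 + (1/114)*q2 + (1/19)*q3 + (-416/589)*q4 = 0.
  n^5: a_5 + q1*a_4 + q2*a_3 + q3*a_2 + q4*a_1 + q5*a_0 = 0, i.e. 7/12312 + (5/4104)*q1 + (1/342)*q2 + (1/114)*q3 + (1/19)*q4 + (-416/589)*q5 = 0.
  n^6: a_6 + q1*a_5 + q2*a_4 + q3*a_3 + q4*a_2 + q5*a_1 = 0, i.e. 7/24624 + (7/12312)*q1 + (5/4104)*q2 + (1/342)*q3 + (1/114)*q4 + (1/19)*q5 = 0.
  n^7: a_7 + q1*a_6 + q2*a_5 + q3*a_4 + q4*a_3 + q5*a_2 = 0, i.e. 11/73872 + (7/24624)*q1 + (7/12312)*q2 + (5/4104)*q3 + (1/342)*q4 + (1/114)*q5 = 0.
  n^8: a_8 + q1*a_7 + q2*a_6 + q3*a_5 + q4*a_4 + q5*a_3 = 0, i.e. 143/1772928 + (11/73872)*q1 + (7/24624)*q2 + (7/12312)*q3 + (5/4104)*q4 + (1/342)*q5 = 0.
Solving this linear system: q1 = -113381/105254, q2 = 208441/631524, q3 = -22565/947286, q4 = -9331/22734864, q5 = -899/68204592.
The numerator is Q*f truncated at degree 3: P0 = a_0 = -416/589; P1 = a_1 + q1*a_0 = 25214685/30997303; P2 = a_2 + q1*a_1 + q2*a_0 = -8711454/30997303; P3 = a_3 + q1*a_2 + q2*a_1 + q3*a_0 = 15438767/557951454.

The Pade approximant has numerator coefficients [-416/589, 25214685/30997303, -8711454/30997303, 15438767/557951454]; denominator coefficients [1, -113381/105254, 208441/631524, -22565/947286, -9331/22734864, -899/68204592].


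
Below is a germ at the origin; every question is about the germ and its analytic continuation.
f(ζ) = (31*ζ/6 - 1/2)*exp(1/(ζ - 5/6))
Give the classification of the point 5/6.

The exponent 1/(ζ - (5/6)) has a pole at 5/6, so exp(1/(ζ - (5/6))) takes every nonzero value near it: an essential singularity (not a pole of any order).

The point is an essential singularity.


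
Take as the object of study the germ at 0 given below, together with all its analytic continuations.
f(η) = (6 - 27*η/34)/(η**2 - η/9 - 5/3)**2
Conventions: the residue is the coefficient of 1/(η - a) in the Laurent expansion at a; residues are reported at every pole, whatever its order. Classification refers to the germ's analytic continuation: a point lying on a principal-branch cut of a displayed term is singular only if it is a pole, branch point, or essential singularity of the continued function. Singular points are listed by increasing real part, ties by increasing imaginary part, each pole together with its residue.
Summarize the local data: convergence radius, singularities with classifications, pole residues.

Radius of convergence at 0: -1/18 + (1/18)*sqrt(541).
At 1/18 - (1/18)*sqrt(541): a pole of order 2; residue (295245/9951154)*sqrt(541).
At 1/18 + (1/18)*sqrt(541): a pole of order 2; residue -(295245/9951154)*sqrt(541).

Denominator factor (η**2 - η/9 - 5/3)^2: discriminant 541/81, real irrational roots 1/18 + (1/18)*sqrt(541) and 1/18 - (1/18)*sqrt(541); poles of order 2, moduli 1/18 + (1/18)*sqrt(541) and -1/18 + (1/18)*sqrt(541).
The radius of convergence is the smallest modulus among the singular points: -1/18 + (1/18)*sqrt(541).
The factor η**2 - η/9 - 5/3 splits as (η - a)(η - a') with a = 1/18 - (1/18)*sqrt(541), a' = 1/18 + (1/18)*sqrt(541). At the order-2 pole a set g(η) = (η - a)^2*f(η) = [6 - 27*η/34] / (η - a')^2.
Order-2 pole: residue = g'(a); g'(1/18 - (1/18)*sqrt(541)) = (295245/9951154)*sqrt(541), so the residue is (295245/9951154)*sqrt(541).
The factor η**2 - η/9 - 5/3 splits as (η - a)(η - a') with a = 1/18 + (1/18)*sqrt(541), a' = 1/18 - (1/18)*sqrt(541). At the order-2 pole a set g(η) = (η - a)^2*f(η) = [6 - 27*η/34] / (η - a')^2.
Order-2 pole: residue = g'(a); g'(1/18 + (1/18)*sqrt(541)) = -(295245/9951154)*sqrt(541), so the residue is -(295245/9951154)*sqrt(541).
List the singular points by increasing real part (a conjugate pair: the negative imaginary part first).


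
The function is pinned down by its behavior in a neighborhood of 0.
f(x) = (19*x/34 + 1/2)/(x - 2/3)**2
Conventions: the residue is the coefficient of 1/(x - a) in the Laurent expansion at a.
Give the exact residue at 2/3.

At the order-2 pole 2/3 set g(x) = (x - (2/3))^2*f(x) = 19*x/34 + 1/2.
Order-2 pole: residue = g'(a); g'(2/3) = 19/34, so the residue is 19/34.

The residue is 19/34.


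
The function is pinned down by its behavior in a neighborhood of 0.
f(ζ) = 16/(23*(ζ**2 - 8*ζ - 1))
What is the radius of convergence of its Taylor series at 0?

The radius of convergence is -4 + sqrt(17).

Denominator factor (ζ**2 - 8*ζ - 1): discriminant 68, real irrational roots 4 + sqrt(17) and 4 - sqrt(17); poles of order 1, moduli 4 + sqrt(17) and -4 + sqrt(17).
The radius of convergence is the smallest modulus among the singular points: -4 + sqrt(17).


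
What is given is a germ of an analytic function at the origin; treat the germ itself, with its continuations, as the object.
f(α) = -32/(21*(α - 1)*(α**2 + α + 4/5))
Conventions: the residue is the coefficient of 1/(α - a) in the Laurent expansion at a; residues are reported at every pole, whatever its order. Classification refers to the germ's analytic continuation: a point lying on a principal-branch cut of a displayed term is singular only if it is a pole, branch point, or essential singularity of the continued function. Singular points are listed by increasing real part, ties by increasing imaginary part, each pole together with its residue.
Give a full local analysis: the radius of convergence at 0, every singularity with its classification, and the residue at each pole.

Radius of convergence at 0: (2/5)*sqrt(5).
At (-1/2) - ((1/10)*sqrt(55))*i: a pole of order 1; residue (40/147) + ((40/539)*sqrt(55))*i.
At (-1/2) + ((1/10)*sqrt(55))*i: a pole of order 1; residue (40/147) - ((40/539)*sqrt(55))*i.
At 1: a pole of order 1; residue -80/147.

Denominator factor (α - 1): pole of order 1 at 1, modulus 1.
Denominator factor (α**2 + α + 4/5): discriminant -11/5, complex-conjugate roots (-1/2) + ((1/10)*sqrt(55))*i and (-1/2) - ((1/10)*sqrt(55))*i; poles of order 1, moduli (2/5)*sqrt(5) and (2/5)*sqrt(5).
The radius of convergence is the smallest modulus among the singular points: (2/5)*sqrt(5).
The factor α**2 + α + 4/5 splits as (α - a)(α - a') with a = (-1/2) - ((1/10)*sqrt(55))*i, a' = (-1/2) + ((1/10)*sqrt(55))*i. At the order-1 pole a set g(α) = (α - a)*f(α) = [-32/(21*(α - 1))] / (α - a').
Simple pole: residue = g(a) at a = (-1/2) - ((1/10)*sqrt(55))*i, which is (40/147) + ((40/539)*sqrt(55))*i.
The factor α**2 + α + 4/5 splits as (α - a)(α - a') with a = (-1/2) + ((1/10)*sqrt(55))*i, a' = (-1/2) - ((1/10)*sqrt(55))*i. At the order-1 pole a set g(α) = (α - a)*f(α) = [-32/(21*(α - 1))] / (α - a').
Simple pole: residue = g(a) at a = (-1/2) + ((1/10)*sqrt(55))*i, which is (40/147) - ((40/539)*sqrt(55))*i.
At the order-1 pole 1 set g(α) = (α - (1))*f(α) = -32/(21*(α**2 + α + 4/5)).
Simple pole: residue = g(a) at a = 1, which is -80/147.
List the singular points by increasing real part (a conjugate pair: the negative imaginary part first).


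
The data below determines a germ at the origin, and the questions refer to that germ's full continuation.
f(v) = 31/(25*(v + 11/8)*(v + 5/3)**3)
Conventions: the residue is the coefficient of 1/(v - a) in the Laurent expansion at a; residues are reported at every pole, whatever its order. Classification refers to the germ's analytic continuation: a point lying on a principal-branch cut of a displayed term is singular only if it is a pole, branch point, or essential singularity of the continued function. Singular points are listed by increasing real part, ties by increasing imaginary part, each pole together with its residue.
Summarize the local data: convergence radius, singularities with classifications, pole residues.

Radius of convergence at 0: 11/8.
At -5/3: a pole of order 3; residue -428544/8575.
At -11/8: a pole of order 1; residue 428544/8575.

Denominator factor (v + 11/8): pole of order 1 at -11/8, modulus 11/8.
Denominator factor (v + 5/3)^3: pole of order 3 at -5/3, modulus 5/3.
The radius of convergence is the smallest modulus among the singular points: 11/8.
At the order-3 pole -5/3 set g(v) = (v - (-5/3))^3*f(v) = 31/(25*(v + 11/8)).
Order-3 pole: residue = g''(a)/2; g''(-5/3) = -857088/8575, so the residue is -428544/8575.
At the order-1 pole -11/8 set g(v) = (v - (-11/8))*f(v) = 31/(25*(v + 5/3)**3).
Simple pole: residue = g(a) at a = -11/8, which is 428544/8575.
List the singular points by increasing real part (a conjugate pair: the negative imaginary part first).


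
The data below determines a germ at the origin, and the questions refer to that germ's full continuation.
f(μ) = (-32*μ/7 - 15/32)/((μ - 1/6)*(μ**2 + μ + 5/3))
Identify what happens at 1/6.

The denominator factor μ - 1/6 vanishes at 1/6 and appears to the power 1; the numerator there equals -827/672, nonzero, and no other factor vanishes.
Hence a pole whose order is the multiplicity, 1.

The point is a pole of order 1.


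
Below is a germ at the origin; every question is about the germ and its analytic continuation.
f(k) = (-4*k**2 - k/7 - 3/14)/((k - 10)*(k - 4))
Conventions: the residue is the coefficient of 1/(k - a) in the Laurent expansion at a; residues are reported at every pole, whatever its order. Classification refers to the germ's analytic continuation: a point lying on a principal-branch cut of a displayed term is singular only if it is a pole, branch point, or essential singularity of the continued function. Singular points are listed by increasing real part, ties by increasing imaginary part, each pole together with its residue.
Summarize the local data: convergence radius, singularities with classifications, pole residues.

Denominator factor (k - 10): pole of order 1 at 10, modulus 10.
Denominator factor (k - 4): pole of order 1 at 4, modulus 4.
The radius of convergence is the smallest modulus among the singular points: 4.
At the order-1 pole 4 set g(k) = (k - (4))*f(k) = (-4*k**2 - k/7 - 3/14)/(k - 10).
Simple pole: residue = g(a) at a = 4, which is 907/84.
At the order-1 pole 10 set g(k) = (k - (10))*f(k) = (-4*k**2 - k/7 - 3/14)/(k - 4).
Simple pole: residue = g(a) at a = 10, which is -5623/84.
List the singular points by increasing real part (a conjugate pair: the negative imaginary part first).

Radius of convergence at 0: 4.
At 4: a pole of order 1; residue 907/84.
At 10: a pole of order 1; residue -5623/84.


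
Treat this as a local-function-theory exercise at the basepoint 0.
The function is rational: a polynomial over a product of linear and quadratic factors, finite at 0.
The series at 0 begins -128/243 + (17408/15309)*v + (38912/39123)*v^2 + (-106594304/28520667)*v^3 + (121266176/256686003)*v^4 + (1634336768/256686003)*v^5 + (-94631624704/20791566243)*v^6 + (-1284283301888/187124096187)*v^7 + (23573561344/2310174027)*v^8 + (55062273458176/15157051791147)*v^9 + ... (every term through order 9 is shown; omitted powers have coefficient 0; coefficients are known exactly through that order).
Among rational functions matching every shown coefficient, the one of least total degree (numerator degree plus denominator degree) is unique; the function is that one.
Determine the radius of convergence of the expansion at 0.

No rational of total degree below 8 reproduces all 10 coefficients; solving the [2/6] Pade equations on them gives f(v) = (26*v**2/23 + 13*v/21 - 3/4)/(v**2 + v/2 + 9/8)**3, whose expansion matches every shown term.
Denominator factor (v**2 + v/2 + 9/8)^3: discriminant -17/4, complex-conjugate roots (-1/4) + ((1/4)*sqrt(17))*i and (-1/4) - ((1/4)*sqrt(17))*i; poles of order 3, moduli (3/4)*sqrt(2) and (3/4)*sqrt(2).
The radius of convergence is the smallest modulus among the singular points: (3/4)*sqrt(2).

The radius of convergence is (3/4)*sqrt(2).
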